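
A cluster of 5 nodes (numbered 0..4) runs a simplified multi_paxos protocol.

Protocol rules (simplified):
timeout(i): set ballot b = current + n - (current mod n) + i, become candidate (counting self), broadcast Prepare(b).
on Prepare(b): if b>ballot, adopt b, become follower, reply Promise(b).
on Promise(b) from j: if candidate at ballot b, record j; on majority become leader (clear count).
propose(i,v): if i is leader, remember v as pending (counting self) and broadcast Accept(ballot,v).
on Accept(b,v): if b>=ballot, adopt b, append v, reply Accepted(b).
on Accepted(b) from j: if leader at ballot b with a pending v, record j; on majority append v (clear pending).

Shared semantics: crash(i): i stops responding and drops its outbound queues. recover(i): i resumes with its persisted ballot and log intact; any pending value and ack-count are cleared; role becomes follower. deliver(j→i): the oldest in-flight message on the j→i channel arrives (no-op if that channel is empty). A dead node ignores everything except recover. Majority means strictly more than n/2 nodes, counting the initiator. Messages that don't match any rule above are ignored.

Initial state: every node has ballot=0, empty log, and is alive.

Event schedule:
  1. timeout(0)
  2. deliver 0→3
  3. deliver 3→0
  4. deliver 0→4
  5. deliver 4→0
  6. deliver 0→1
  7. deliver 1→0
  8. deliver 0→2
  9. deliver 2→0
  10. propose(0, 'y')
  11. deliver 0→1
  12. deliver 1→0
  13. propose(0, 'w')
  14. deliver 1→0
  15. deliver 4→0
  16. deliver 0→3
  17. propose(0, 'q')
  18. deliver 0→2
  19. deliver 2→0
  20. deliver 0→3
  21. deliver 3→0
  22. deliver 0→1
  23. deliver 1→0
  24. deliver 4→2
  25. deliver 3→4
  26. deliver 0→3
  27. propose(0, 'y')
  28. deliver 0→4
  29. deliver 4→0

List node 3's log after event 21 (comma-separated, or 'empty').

y,w

after 1 — timeout(0): n0:cand/b5/[-]
after 2 — deliver 0→3: n3:foll/b5/[-]
after 3 — deliver 3→0: ·
after 4 — deliver 0→4: n4:foll/b5/[-]
after 5 — deliver 4→0: n0:lead/b5/[-]
after 6 — deliver 0→1: n1:foll/b5/[-]
after 7 — deliver 1→0: ·
after 8 — deliver 0→2: n2:foll/b5/[-]
after 9 — deliver 2→0: ·
after 10 — propose(0,'y'): ·
after 11 — deliver 0→1: n1:foll/b5/[y]
after 12 — deliver 1→0: ·
after 13 — propose(0,'w'): ·
after 14 — deliver 1→0: ·
after 15 — deliver 4→0: ·
after 16 — deliver 0→3: n3:foll/b5/[y]
after 17 — propose(0,'q'): ·
after 18 — deliver 0→2: n2:foll/b5/[y]
after 19 — deliver 2→0: ·
after 20 — deliver 0→3: n3:foll/b5/[y,w]
after 21 — deliver 3→0: n0:lead/b5/[q]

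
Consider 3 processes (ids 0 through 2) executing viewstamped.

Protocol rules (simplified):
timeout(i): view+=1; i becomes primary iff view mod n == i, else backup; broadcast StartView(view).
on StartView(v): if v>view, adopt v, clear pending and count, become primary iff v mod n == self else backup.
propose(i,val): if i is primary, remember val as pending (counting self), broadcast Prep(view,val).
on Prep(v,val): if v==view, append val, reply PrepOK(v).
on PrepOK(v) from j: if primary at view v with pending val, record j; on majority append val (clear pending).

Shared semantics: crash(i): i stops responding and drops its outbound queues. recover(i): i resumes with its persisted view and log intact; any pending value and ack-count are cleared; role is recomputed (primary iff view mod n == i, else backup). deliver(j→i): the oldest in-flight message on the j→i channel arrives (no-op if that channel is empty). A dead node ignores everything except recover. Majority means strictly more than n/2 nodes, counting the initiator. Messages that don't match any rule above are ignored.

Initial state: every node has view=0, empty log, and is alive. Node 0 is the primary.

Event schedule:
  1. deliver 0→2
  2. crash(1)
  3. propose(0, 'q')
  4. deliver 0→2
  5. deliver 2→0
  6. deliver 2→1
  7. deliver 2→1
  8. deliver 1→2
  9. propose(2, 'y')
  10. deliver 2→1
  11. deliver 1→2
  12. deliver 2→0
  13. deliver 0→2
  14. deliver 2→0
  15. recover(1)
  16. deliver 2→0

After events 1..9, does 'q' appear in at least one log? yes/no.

yes

after 1 — deliver 0→2: ·
after 2 — crash(1): n1:✗back/v0/[-]
after 3 — propose(0,'q'): ·
after 4 — deliver 0→2: n2:back/v0/[q]
after 5 — deliver 2→0: n0:prim/v0/[q]
after 6 — deliver 2→1: ·
after 7 — deliver 2→1: ·
after 8 — deliver 1→2: ·
after 9 — propose(2,'y'): ·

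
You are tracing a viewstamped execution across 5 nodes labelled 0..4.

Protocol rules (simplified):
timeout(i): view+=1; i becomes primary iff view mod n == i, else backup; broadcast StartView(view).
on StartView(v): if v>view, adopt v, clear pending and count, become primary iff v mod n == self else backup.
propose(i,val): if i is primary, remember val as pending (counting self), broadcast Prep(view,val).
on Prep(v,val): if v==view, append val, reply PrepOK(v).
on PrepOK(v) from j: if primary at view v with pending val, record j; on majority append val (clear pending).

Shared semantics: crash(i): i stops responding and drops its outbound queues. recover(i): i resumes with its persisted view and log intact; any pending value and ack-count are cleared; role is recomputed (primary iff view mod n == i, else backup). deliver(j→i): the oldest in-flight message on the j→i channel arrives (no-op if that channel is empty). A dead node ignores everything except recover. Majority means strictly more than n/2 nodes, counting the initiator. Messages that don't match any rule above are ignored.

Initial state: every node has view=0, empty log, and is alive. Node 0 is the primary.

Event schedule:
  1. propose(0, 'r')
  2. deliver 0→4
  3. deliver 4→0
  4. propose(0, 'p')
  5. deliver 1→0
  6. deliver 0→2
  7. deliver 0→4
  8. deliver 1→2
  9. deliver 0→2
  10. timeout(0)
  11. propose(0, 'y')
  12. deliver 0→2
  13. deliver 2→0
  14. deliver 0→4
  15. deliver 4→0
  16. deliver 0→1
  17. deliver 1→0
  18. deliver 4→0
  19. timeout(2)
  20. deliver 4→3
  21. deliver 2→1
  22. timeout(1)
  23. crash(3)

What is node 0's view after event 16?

1

after 1 — propose(0,'r'): ·
after 2 — deliver 0→4: n4:back/v0/[r]
after 3 — deliver 4→0: ·
after 4 — propose(0,'p'): ·
after 5 — deliver 1→0: ·
after 6 — deliver 0→2: n2:back/v0/[r]
after 7 — deliver 0→4: n4:back/v0/[r,p]
after 8 — deliver 1→2: ·
after 9 — deliver 0→2: n2:back/v0/[r,p]
after 10 — timeout(0): n0:back/v1/[-]
after 11 — propose(0,'y'): ·
after 12 — deliver 0→2: n2:back/v1/[r,p]
after 13 — deliver 2→0: ·
after 14 — deliver 0→4: n4:back/v1/[r,p]
after 15 — deliver 4→0: ·
after 16 — deliver 0→1: n1:back/v0/[r]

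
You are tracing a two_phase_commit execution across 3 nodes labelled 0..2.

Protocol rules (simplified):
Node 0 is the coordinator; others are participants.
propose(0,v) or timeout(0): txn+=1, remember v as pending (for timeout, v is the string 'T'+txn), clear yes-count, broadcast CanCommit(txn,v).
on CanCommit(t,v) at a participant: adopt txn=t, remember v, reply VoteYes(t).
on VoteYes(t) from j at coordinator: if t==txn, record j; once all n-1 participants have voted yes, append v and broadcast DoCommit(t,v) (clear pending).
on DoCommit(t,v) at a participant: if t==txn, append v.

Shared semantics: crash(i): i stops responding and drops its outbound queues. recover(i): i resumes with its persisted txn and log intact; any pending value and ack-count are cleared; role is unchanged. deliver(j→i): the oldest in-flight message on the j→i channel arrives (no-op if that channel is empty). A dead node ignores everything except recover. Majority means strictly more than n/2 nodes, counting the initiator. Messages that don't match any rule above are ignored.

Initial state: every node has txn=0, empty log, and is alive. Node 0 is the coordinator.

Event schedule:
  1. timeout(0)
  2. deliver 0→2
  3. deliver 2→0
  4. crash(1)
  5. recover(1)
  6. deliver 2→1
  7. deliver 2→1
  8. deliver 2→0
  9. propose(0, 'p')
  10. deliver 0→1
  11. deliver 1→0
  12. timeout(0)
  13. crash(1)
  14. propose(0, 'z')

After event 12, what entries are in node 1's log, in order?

empty

after 1 — timeout(0): n0:coor/t1/[-]
after 2 — deliver 0→2: n2:part/t1/[-]
after 3 — deliver 2→0: ·
after 4 — crash(1): n1:✗part/t0/[-]
after 5 — recover(1): n1:part/t0/[-]
after 6 — deliver 2→1: ·
after 7 — deliver 2→1: ·
after 8 — deliver 2→0: ·
after 9 — propose(0,'p'): n0:coor/t2/[-]
after 10 — deliver 0→1: n1:part/t1/[-]
after 11 — deliver 1→0: ·
after 12 — timeout(0): n0:coor/t3/[-]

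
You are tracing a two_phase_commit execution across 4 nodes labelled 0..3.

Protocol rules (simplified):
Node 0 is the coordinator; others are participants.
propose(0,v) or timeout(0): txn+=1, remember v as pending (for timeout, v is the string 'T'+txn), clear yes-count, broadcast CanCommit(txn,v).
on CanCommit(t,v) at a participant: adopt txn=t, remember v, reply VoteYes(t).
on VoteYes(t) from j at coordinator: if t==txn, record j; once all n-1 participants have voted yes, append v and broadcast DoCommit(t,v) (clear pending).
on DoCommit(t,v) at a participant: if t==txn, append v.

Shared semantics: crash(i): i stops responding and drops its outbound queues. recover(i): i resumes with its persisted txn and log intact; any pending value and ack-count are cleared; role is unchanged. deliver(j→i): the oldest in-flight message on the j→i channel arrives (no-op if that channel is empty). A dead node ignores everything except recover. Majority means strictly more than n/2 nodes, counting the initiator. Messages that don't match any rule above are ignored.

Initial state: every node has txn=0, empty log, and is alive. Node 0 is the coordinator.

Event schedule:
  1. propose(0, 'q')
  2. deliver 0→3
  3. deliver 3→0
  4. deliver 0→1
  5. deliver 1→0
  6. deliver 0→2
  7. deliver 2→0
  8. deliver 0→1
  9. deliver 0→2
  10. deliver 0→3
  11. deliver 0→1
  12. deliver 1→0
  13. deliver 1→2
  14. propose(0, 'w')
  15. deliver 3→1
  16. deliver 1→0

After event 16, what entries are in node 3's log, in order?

q

e1 propose(0,'q'): 0[coor,t=1,-]
e2 deliver 0→3: 3[part,t=1,-]
e3 deliver 3→0: ·
e4 deliver 0→1: 1[part,t=1,-]
e5 deliver 1→0: ·
e6 deliver 0→2: 2[part,t=1,-]
e7 deliver 2→0: 0[coor,t=1,q]
e8 deliver 0→1: 1[part,t=1,q]
e9 deliver 0→2: 2[part,t=1,q]
e10 deliver 0→3: 3[part,t=1,q]
e11 deliver 0→1: ·
e12 deliver 1→0: ·
e13 deliver 1→2: ·
e14 propose(0,'w'): 0[coor,t=2,q]
e15 deliver 3→1: ·
e16 deliver 1→0: ·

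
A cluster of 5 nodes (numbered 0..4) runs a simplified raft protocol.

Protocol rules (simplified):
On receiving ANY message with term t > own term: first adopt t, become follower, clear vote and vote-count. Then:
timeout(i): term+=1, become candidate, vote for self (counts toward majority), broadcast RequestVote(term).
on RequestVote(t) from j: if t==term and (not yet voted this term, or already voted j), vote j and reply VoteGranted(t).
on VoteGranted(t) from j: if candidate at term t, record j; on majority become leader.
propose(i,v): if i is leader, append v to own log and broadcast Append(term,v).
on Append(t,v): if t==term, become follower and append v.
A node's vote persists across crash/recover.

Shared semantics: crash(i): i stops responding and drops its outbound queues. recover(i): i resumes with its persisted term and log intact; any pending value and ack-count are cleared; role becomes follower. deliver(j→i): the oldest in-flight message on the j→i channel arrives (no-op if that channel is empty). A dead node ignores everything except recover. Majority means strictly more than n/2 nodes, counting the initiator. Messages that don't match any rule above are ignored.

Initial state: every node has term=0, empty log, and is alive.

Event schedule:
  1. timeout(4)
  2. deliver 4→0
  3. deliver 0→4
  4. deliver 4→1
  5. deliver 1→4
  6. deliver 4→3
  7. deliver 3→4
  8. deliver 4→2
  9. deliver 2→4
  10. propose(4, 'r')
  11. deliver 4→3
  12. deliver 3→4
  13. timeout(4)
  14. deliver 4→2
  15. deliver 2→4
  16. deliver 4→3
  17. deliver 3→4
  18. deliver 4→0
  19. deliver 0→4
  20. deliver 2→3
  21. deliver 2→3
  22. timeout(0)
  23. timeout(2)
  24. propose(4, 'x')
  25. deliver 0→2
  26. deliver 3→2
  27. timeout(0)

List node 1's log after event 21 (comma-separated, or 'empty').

after 1 — timeout(4): n4:cand/t1/[-]
after 2 — deliver 4→0: n0:foll/t1/[-]
after 3 — deliver 0→4: ·
after 4 — deliver 4→1: n1:foll/t1/[-]
after 5 — deliver 1→4: n4:lead/t1/[-]
after 6 — deliver 4→3: n3:foll/t1/[-]
after 7 — deliver 3→4: ·
after 8 — deliver 4→2: n2:foll/t1/[-]
after 9 — deliver 2→4: ·
after 10 — propose(4,'r'): n4:lead/t1/[r]
after 11 — deliver 4→3: n3:foll/t1/[r]
after 12 — deliver 3→4: ·
after 13 — timeout(4): n4:cand/t2/[r]
after 14 — deliver 4→2: n2:foll/t1/[r]
after 15 — deliver 2→4: ·
after 16 — deliver 4→3: n3:foll/t2/[r]
after 17 — deliver 3→4: ·
after 18 — deliver 4→0: n0:foll/t1/[r]
after 19 — deliver 0→4: ·
after 20 — deliver 2→3: ·
after 21 — deliver 2→3: ·

empty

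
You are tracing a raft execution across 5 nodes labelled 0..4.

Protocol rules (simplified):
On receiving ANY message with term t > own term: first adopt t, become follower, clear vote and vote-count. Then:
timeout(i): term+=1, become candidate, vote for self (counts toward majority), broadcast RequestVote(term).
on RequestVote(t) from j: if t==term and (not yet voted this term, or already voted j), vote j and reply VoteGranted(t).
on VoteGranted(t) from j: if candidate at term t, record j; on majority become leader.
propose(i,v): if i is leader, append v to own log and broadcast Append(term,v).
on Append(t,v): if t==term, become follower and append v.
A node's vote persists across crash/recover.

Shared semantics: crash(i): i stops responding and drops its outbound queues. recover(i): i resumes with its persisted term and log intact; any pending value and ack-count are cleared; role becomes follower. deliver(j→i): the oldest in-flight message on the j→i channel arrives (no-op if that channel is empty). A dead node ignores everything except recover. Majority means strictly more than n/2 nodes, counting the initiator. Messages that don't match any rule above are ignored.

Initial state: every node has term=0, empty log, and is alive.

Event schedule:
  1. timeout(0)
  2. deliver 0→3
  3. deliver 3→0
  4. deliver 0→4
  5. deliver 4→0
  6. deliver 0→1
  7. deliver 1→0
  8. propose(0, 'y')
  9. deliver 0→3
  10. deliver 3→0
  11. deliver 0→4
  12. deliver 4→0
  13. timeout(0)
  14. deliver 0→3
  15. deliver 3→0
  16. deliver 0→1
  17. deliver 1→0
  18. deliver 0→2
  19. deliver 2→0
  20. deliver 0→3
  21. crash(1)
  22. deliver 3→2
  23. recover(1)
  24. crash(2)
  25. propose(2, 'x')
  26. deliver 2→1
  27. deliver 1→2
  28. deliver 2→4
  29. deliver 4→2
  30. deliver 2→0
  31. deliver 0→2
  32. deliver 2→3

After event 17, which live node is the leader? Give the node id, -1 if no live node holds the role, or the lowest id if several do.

-1

1. timeout(0):  <0:cand t1 ->
2. deliver 0→3:  <3:foll t1 ->
3. deliver 3→0:  nop
4. deliver 0→4:  <4:foll t1 ->
5. deliver 4→0:  <0:lead t1 ->
6. deliver 0→1:  <1:foll t1 ->
7. deliver 1→0:  nop
8. propose(0,'y'):  <0:lead t1 y>
9. deliver 0→3:  <3:foll t1 y>
10. deliver 3→0:  nop
11. deliver 0→4:  <4:foll t1 y>
12. deliver 4→0:  nop
13. timeout(0):  <0:cand t2 y>
14. deliver 0→3:  <3:foll t2 y>
15. deliver 3→0:  nop
16. deliver 0→1:  <1:foll t1 y>
17. deliver 1→0:  nop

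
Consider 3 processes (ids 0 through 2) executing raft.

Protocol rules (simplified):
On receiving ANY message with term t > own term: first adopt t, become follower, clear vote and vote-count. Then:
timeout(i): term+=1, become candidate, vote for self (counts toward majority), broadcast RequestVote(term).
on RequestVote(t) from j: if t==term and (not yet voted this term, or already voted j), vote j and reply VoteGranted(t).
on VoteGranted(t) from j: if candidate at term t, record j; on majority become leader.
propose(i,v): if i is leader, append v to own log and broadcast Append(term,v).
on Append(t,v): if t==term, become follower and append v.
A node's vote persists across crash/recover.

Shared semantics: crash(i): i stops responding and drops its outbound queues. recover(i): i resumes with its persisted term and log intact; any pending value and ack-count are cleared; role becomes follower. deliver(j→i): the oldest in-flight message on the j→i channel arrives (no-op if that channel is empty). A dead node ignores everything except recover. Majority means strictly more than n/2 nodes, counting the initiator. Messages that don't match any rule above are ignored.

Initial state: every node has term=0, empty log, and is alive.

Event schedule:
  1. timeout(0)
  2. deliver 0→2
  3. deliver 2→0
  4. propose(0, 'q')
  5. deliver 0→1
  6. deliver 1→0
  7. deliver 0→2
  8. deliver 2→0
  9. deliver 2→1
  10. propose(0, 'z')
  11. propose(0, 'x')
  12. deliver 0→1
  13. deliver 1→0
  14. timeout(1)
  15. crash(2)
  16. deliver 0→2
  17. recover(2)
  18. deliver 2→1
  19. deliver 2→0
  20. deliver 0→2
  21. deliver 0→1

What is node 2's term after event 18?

1

step 1 timeout(0): 0={cand,t=1,log=-}
step 2 deliver 0→2: 2={foll,t=1,log=-}
step 3 deliver 2→0: 0={lead,t=1,log=-}
step 4 propose(0,'q'): 0={lead,t=1,log=q}
step 5 deliver 0→1: 1={foll,t=1,log=-}
step 6 deliver 1→0: —
step 7 deliver 0→2: 2={foll,t=1,log=q}
step 8 deliver 2→0: —
step 9 deliver 2→1: —
step 10 propose(0,'z'): 0={lead,t=1,log=q,z}
step 11 propose(0,'x'): 0={lead,t=1,log=q,z,x}
step 12 deliver 0→1: 1={foll,t=1,log=q}
step 13 deliver 1→0: —
step 14 timeout(1): 1={cand,t=2,log=q}
step 15 crash(2): 2={✗foll,t=1,log=q}
step 16 deliver 0→2: —
step 17 recover(2): 2={foll,t=1,log=q}
step 18 deliver 2→1: —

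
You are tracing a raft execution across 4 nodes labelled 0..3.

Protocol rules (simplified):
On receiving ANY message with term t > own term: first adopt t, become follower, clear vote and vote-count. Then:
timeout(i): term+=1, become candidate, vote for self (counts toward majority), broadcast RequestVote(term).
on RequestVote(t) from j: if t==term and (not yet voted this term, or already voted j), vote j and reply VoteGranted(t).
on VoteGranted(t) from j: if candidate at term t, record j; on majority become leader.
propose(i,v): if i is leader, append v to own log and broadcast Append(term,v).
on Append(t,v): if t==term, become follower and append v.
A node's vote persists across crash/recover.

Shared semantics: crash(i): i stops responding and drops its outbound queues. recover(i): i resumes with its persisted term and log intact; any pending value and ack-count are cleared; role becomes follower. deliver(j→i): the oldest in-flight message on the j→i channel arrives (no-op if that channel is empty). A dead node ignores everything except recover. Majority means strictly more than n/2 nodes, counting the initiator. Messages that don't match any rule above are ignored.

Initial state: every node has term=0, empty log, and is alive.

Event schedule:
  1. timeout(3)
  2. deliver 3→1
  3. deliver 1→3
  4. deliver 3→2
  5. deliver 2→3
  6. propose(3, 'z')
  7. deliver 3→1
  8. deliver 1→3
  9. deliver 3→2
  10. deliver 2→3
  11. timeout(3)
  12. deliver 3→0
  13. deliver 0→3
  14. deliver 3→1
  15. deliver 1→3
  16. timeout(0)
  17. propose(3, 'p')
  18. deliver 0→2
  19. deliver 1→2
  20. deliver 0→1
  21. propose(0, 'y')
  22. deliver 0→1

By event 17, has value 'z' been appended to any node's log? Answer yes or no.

e1 timeout(3): 3[cand,t=1,-]
e2 deliver 3→1: 1[foll,t=1,-]
e3 deliver 1→3: ·
e4 deliver 3→2: 2[foll,t=1,-]
e5 deliver 2→3: 3[lead,t=1,-]
e6 propose(3,'z'): 3[lead,t=1,z]
e7 deliver 3→1: 1[foll,t=1,z]
e8 deliver 1→3: ·
e9 deliver 3→2: 2[foll,t=1,z]
e10 deliver 2→3: ·
e11 timeout(3): 3[cand,t=2,z]
e12 deliver 3→0: 0[foll,t=1,-]
e13 deliver 0→3: ·
e14 deliver 3→1: 1[foll,t=2,z]
e15 deliver 1→3: ·
e16 timeout(0): 0[cand,t=2,-]
e17 propose(3,'p'): ·

yes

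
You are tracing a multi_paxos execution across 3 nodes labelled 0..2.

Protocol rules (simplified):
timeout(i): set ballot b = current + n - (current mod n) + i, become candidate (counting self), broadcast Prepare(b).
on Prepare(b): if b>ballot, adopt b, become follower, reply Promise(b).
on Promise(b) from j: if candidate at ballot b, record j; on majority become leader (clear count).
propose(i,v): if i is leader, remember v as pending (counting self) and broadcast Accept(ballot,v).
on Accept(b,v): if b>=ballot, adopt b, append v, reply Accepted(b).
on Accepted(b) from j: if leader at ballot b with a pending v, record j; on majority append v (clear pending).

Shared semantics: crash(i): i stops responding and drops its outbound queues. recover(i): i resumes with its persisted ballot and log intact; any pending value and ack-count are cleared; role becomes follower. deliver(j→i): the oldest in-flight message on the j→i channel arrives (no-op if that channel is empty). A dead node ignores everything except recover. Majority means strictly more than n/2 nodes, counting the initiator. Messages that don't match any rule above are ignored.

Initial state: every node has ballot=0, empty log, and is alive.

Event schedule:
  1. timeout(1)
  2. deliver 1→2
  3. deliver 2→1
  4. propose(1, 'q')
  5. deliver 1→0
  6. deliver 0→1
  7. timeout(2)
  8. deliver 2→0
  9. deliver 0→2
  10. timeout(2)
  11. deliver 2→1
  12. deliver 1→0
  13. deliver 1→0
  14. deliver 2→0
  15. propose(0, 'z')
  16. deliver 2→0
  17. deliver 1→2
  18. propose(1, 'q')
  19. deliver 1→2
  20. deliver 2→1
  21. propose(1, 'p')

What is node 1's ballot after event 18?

8

e1 timeout(1): 1[cand,b=4,-]
e2 deliver 1→2: 2[foll,b=4,-]
e3 deliver 2→1: 1[lead,b=4,-]
e4 propose(1,'q'): ·
e5 deliver 1→0: 0[foll,b=4,-]
e6 deliver 0→1: ·
e7 timeout(2): 2[cand,b=8,-]
e8 deliver 2→0: 0[foll,b=8,-]
e9 deliver 0→2: 2[lead,b=8,-]
e10 timeout(2): 2[cand,b=11,-]
e11 deliver 2→1: 1[foll,b=8,-]
e12 deliver 1→0: ·
e13 deliver 1→0: ·
e14 deliver 2→0: 0[foll,b=11,-]
e15 propose(0,'z'): ·
e16 deliver 2→0: ·
e17 deliver 1→2: ·
e18 propose(1,'q'): ·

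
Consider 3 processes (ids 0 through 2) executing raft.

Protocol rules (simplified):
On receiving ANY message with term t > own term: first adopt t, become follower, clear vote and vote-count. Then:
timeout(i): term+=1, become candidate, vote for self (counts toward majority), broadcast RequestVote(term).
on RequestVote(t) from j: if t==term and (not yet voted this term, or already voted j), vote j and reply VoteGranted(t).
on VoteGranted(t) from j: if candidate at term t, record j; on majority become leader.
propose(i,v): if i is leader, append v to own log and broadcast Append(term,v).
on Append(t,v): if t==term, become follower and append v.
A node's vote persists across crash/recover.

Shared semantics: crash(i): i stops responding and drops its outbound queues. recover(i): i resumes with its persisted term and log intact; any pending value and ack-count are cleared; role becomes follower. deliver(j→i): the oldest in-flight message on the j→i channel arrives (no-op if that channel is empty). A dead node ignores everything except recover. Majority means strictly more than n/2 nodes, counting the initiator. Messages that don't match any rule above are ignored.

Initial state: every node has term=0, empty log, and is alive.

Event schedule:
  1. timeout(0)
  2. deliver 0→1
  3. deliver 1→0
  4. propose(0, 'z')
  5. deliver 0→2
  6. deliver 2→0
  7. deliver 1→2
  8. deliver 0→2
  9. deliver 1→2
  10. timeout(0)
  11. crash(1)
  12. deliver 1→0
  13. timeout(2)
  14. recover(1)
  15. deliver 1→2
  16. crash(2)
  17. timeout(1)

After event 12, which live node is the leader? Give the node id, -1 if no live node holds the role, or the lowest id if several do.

-1

after 1 — timeout(0): n0:cand/t1/[-]
after 2 — deliver 0→1: n1:foll/t1/[-]
after 3 — deliver 1→0: n0:lead/t1/[-]
after 4 — propose(0,'z'): n0:lead/t1/[z]
after 5 — deliver 0→2: n2:foll/t1/[-]
after 6 — deliver 2→0: ·
after 7 — deliver 1→2: ·
after 8 — deliver 0→2: n2:foll/t1/[z]
after 9 — deliver 1→2: ·
after 10 — timeout(0): n0:cand/t2/[z]
after 11 — crash(1): n1:✗foll/t1/[-]
after 12 — deliver 1→0: ·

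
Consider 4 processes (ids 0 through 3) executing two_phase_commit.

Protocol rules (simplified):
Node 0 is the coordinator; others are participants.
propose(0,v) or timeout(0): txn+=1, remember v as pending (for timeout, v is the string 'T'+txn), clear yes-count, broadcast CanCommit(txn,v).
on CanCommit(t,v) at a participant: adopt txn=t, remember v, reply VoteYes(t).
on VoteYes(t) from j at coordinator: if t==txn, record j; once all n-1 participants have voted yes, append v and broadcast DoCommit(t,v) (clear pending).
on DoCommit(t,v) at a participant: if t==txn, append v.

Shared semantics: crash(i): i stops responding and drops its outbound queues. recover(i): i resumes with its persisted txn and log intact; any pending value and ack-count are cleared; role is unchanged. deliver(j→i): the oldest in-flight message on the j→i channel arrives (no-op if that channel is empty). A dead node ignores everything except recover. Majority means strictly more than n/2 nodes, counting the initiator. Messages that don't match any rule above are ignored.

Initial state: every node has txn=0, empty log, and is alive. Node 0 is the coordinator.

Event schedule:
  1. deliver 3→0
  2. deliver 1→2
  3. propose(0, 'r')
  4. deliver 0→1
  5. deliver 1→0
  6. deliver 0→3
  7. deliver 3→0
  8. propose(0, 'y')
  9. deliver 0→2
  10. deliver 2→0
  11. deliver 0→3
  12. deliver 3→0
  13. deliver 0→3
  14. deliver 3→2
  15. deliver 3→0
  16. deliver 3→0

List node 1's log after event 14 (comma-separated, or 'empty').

[1] deliver 3→0 → ∅
[2] deliver 1→2 → ∅
[3] propose(0,'r') → N0(coor t1 [-])
[4] deliver 0→1 → N1(part t1 [-])
[5] deliver 1→0 → ∅
[6] deliver 0→3 → N3(part t1 [-])
[7] deliver 3→0 → ∅
[8] propose(0,'y') → N0(coor t2 [-])
[9] deliver 0→2 → N2(part t1 [-])
[10] deliver 2→0 → ∅
[11] deliver 0→3 → N3(part t2 [-])
[12] deliver 3→0 → ∅
[13] deliver 0→3 → ∅
[14] deliver 3→2 → ∅

empty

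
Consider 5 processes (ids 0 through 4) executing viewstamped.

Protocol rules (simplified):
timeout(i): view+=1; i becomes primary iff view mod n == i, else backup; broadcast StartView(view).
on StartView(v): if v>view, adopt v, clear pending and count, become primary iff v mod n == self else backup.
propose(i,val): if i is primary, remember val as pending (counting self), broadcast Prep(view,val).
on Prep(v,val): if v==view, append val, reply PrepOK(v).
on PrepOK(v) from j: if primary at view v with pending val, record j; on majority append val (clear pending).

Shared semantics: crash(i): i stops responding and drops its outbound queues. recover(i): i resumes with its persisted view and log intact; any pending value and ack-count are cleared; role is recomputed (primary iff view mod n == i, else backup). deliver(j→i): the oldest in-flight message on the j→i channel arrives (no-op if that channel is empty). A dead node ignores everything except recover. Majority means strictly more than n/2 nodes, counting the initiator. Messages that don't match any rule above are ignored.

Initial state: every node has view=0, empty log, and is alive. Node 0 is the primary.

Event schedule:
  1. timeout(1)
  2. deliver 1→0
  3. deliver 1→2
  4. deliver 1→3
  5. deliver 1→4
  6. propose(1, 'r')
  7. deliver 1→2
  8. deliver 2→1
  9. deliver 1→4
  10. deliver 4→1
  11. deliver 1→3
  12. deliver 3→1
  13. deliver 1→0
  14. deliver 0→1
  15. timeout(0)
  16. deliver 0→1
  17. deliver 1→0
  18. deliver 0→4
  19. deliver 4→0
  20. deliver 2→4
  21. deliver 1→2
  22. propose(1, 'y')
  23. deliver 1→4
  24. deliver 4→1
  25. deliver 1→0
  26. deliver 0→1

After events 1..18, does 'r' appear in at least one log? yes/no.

1. timeout(1):  <1:prim v1 ->
2. deliver 1→0:  <0:back v1 ->
3. deliver 1→2:  <2:back v1 ->
4. deliver 1→3:  <3:back v1 ->
5. deliver 1→4:  <4:back v1 ->
6. propose(1,'r'):  nop
7. deliver 1→2:  <2:back v1 r>
8. deliver 2→1:  nop
9. deliver 1→4:  <4:back v1 r>
10. deliver 4→1:  <1:prim v1 r>
11. deliver 1→3:  <3:back v1 r>
12. deliver 3→1:  nop
13. deliver 1→0:  <0:back v1 r>
14. deliver 0→1:  nop
15. timeout(0):  <0:back v2 r>
16. deliver 0→1:  <1:back v2 r>
17. deliver 1→0:  nop
18. deliver 0→4:  <4:back v2 r>

yes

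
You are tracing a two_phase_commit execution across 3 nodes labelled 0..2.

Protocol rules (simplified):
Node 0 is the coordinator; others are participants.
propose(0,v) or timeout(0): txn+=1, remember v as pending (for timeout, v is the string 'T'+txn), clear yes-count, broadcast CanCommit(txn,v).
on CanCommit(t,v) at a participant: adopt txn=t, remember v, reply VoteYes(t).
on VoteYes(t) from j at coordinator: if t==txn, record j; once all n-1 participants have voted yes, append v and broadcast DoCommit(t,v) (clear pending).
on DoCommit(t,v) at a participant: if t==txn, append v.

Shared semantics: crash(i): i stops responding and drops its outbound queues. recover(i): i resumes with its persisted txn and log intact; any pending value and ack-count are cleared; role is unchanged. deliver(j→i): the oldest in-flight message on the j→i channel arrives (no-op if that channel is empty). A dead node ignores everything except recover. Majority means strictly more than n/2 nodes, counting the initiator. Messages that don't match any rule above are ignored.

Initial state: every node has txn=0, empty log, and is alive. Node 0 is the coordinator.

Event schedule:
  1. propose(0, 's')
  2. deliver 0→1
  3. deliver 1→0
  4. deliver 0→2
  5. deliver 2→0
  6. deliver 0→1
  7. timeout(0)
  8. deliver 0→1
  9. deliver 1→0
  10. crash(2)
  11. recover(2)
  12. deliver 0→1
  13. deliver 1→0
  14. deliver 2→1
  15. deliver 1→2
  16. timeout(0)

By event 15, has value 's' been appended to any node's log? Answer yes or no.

step 1 propose(0,'s'): 0={coor,t=1,log=-}
step 2 deliver 0→1: 1={part,t=1,log=-}
step 3 deliver 1→0: —
step 4 deliver 0→2: 2={part,t=1,log=-}
step 5 deliver 2→0: 0={coor,t=1,log=s}
step 6 deliver 0→1: 1={part,t=1,log=s}
step 7 timeout(0): 0={coor,t=2,log=s}
step 8 deliver 0→1: 1={part,t=2,log=s}
step 9 deliver 1→0: —
step 10 crash(2): 2={✗part,t=1,log=-}
step 11 recover(2): 2={part,t=1,log=-}
step 12 deliver 0→1: —
step 13 deliver 1→0: —
step 14 deliver 2→1: —
step 15 deliver 1→2: —

yes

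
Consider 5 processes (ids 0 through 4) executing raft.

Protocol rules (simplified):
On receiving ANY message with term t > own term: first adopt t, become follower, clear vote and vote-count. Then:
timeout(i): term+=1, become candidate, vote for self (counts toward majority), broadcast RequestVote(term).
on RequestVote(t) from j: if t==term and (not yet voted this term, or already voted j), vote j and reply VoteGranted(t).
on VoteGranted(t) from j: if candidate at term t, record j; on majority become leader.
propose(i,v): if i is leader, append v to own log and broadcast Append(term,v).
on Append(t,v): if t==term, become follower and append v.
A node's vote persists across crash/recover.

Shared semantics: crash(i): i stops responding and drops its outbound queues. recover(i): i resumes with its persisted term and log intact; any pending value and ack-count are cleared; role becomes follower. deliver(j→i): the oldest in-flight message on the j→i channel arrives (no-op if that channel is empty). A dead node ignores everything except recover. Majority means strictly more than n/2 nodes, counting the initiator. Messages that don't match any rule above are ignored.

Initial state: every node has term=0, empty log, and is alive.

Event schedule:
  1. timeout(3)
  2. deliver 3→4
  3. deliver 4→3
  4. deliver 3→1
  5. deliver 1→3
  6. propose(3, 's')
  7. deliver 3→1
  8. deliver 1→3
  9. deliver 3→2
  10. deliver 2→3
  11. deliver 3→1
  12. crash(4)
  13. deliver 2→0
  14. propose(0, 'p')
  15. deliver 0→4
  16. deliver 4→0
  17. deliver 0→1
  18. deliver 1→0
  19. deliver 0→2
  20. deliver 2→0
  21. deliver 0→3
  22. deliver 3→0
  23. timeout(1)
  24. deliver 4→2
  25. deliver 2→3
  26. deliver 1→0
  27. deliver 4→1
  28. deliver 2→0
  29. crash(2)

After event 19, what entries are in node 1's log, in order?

[1] timeout(3) → N3(cand t1 [-])
[2] deliver 3→4 → N4(foll t1 [-])
[3] deliver 4→3 → ∅
[4] deliver 3→1 → N1(foll t1 [-])
[5] deliver 1→3 → N3(lead t1 [-])
[6] propose(3,'s') → N3(lead t1 [s])
[7] deliver 3→1 → N1(foll t1 [s])
[8] deliver 1→3 → ∅
[9] deliver 3→2 → N2(foll t1 [-])
[10] deliver 2→3 → ∅
[11] deliver 3→1 → ∅
[12] crash(4) → N4(✗foll t1 [-])
[13] deliver 2→0 → ∅
[14] propose(0,'p') → ∅
[15] deliver 0→4 → ∅
[16] deliver 4→0 → ∅
[17] deliver 0→1 → ∅
[18] deliver 1→0 → ∅
[19] deliver 0→2 → ∅

s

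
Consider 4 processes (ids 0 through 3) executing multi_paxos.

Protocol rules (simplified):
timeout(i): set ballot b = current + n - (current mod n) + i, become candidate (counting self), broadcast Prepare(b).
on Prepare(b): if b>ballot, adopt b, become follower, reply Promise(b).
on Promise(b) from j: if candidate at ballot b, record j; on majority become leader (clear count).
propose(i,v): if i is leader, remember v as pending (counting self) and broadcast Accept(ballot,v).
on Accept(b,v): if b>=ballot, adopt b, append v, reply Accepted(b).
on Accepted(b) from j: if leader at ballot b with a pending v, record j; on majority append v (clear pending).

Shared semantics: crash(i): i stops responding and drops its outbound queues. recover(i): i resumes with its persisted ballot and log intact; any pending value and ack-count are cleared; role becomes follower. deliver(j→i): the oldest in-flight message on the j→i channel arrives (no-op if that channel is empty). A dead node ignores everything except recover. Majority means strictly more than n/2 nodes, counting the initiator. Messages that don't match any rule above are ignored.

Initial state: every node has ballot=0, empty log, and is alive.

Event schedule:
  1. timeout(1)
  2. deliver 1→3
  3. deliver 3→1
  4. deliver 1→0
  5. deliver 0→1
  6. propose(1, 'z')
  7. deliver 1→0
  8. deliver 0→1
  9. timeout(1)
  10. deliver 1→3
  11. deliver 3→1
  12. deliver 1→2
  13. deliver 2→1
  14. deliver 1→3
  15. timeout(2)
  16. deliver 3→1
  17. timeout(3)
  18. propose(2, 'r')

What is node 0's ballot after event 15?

5

[1] timeout(1) → N1(cand b5 [-])
[2] deliver 1→3 → N3(foll b5 [-])
[3] deliver 3→1 → ∅
[4] deliver 1→0 → N0(foll b5 [-])
[5] deliver 0→1 → N1(lead b5 [-])
[6] propose(1,'z') → ∅
[7] deliver 1→0 → N0(foll b5 [z])
[8] deliver 0→1 → ∅
[9] timeout(1) → N1(cand b9 [-])
[10] deliver 1→3 → N3(foll b5 [z])
[11] deliver 3→1 → ∅
[12] deliver 1→2 → N2(foll b5 [-])
[13] deliver 2→1 → ∅
[14] deliver 1→3 → N3(foll b9 [z])
[15] timeout(2) → N2(cand b10 [-])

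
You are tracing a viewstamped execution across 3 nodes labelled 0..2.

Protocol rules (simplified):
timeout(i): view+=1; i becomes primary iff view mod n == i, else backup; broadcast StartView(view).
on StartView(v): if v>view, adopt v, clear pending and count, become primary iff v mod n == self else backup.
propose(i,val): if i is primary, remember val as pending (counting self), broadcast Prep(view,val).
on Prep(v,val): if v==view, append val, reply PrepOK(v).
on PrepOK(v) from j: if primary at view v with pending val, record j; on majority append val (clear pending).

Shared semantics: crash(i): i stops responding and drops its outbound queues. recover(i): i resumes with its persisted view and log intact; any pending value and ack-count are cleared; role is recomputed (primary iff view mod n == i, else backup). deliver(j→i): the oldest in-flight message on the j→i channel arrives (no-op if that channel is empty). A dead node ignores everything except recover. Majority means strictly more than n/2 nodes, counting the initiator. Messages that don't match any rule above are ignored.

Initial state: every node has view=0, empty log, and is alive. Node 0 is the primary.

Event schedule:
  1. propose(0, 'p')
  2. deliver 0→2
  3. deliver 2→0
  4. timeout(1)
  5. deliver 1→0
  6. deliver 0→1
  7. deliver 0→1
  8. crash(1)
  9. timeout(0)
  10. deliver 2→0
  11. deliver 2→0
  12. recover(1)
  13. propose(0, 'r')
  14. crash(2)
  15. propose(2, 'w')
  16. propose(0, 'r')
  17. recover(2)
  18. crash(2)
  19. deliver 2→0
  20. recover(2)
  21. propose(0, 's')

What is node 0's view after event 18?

2

step 1 propose(0,'p'): —
step 2 deliver 0→2: 2={back,v=0,log=p}
step 3 deliver 2→0: 0={prim,v=0,log=p}
step 4 timeout(1): 1={prim,v=1,log=-}
step 5 deliver 1→0: 0={back,v=1,log=p}
step 6 deliver 0→1: —
step 7 deliver 0→1: —
step 8 crash(1): 1={✗prim,v=1,log=-}
step 9 timeout(0): 0={back,v=2,log=p}
step 10 deliver 2→0: —
step 11 deliver 2→0: —
step 12 recover(1): 1={prim,v=1,log=-}
step 13 propose(0,'r'): —
step 14 crash(2): 2={✗back,v=0,log=p}
step 15 propose(2,'w'): —
step 16 propose(0,'r'): —
step 17 recover(2): 2={back,v=0,log=p}
step 18 crash(2): 2={✗back,v=0,log=p}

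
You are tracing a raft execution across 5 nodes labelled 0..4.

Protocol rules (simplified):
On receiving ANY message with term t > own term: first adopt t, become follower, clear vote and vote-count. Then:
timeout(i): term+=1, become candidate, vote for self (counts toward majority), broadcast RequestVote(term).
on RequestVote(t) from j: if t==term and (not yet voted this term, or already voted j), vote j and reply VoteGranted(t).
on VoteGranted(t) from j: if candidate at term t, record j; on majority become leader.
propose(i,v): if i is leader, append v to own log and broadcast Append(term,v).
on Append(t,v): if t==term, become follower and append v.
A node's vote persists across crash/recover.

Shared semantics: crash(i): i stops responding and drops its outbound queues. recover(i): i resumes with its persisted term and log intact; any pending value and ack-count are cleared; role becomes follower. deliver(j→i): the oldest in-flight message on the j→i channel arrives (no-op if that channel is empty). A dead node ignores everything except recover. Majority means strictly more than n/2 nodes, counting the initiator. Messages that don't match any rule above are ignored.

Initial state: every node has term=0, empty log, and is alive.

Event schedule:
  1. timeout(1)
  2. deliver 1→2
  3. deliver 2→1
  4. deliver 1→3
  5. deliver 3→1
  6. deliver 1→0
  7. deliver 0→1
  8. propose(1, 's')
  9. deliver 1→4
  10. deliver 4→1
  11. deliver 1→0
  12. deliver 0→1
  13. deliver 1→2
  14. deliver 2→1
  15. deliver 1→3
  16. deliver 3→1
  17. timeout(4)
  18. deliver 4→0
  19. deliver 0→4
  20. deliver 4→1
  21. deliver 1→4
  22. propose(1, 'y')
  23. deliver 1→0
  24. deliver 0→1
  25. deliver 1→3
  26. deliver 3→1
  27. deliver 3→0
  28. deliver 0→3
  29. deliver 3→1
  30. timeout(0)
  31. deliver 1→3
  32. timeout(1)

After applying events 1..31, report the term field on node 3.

1

after 1 — timeout(1): n1:cand/t1/[-]
after 2 — deliver 1→2: n2:foll/t1/[-]
after 3 — deliver 2→1: ·
after 4 — deliver 1→3: n3:foll/t1/[-]
after 5 — deliver 3→1: n1:lead/t1/[-]
after 6 — deliver 1→0: n0:foll/t1/[-]
after 7 — deliver 0→1: ·
after 8 — propose(1,'s'): n1:lead/t1/[s]
after 9 — deliver 1→4: n4:foll/t1/[-]
after 10 — deliver 4→1: ·
after 11 — deliver 1→0: n0:foll/t1/[s]
after 12 — deliver 0→1: ·
after 13 — deliver 1→2: n2:foll/t1/[s]
after 14 — deliver 2→1: ·
after 15 — deliver 1→3: n3:foll/t1/[s]
after 16 — deliver 3→1: ·
after 17 — timeout(4): n4:cand/t2/[-]
after 18 — deliver 4→0: n0:foll/t2/[s]
after 19 — deliver 0→4: ·
after 20 — deliver 4→1: n1:foll/t2/[s]
after 21 — deliver 1→4: ·
after 22 — propose(1,'y'): ·
after 23 — deliver 1→0: ·
after 24 — deliver 0→1: ·
after 25 — deliver 1→3: ·
after 26 — deliver 3→1: ·
after 27 — deliver 3→0: ·
after 28 — deliver 0→3: ·
after 29 — deliver 3→1: ·
after 30 — timeout(0): n0:cand/t3/[s]
after 31 — deliver 1→3: ·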